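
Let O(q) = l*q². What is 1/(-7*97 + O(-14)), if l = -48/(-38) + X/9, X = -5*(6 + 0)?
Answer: -57/61831 ≈ -0.00092187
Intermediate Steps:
X = -30 (X = -5*6 = -30)
l = -118/57 (l = -48/(-38) - 30/9 = -48*(-1/38) - 30*⅑ = 24/19 - 10/3 = -118/57 ≈ -2.0702)
O(q) = -118*q²/57
1/(-7*97 + O(-14)) = 1/(-7*97 - 118/57*(-14)²) = 1/(-679 - 118/57*196) = 1/(-679 - 23128/57) = 1/(-61831/57) = -57/61831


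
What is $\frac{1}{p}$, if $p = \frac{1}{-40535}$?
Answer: $-40535$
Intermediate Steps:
$p = - \frac{1}{40535} \approx -2.467 \cdot 10^{-5}$
$\frac{1}{p} = \frac{1}{- \frac{1}{40535}} = -40535$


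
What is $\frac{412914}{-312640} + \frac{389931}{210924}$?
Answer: $\frac{1450606471}{2747636640} \approx 0.52795$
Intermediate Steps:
$\frac{412914}{-312640} + \frac{389931}{210924} = 412914 \left(- \frac{1}{312640}\right) + 389931 \cdot \frac{1}{210924} = - \frac{206457}{156320} + \frac{129977}{70308} = \frac{1450606471}{2747636640}$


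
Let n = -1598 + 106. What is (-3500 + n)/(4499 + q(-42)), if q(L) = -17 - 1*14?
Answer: -1248/1117 ≈ -1.1173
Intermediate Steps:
q(L) = -31 (q(L) = -17 - 14 = -31)
n = -1492
(-3500 + n)/(4499 + q(-42)) = (-3500 - 1492)/(4499 - 31) = -4992/4468 = -4992*1/4468 = -1248/1117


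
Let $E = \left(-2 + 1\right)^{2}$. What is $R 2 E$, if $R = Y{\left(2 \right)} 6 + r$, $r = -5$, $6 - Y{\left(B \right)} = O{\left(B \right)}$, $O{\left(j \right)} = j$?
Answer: $38$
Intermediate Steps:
$Y{\left(B \right)} = 6 - B$
$E = 1$ ($E = \left(-1\right)^{2} = 1$)
$R = 19$ ($R = \left(6 - 2\right) 6 - 5 = 4 \cdot 6 - 5 = 24 - 5 = 19$)
$R 2 E = 19 \cdot 2 \cdot 1 = 19 \cdot 2 = 38$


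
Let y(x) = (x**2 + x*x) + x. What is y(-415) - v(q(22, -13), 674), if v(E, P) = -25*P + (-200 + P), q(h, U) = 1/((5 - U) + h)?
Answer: 360411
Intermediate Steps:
q(h, U) = 1/(5 + h - U)
v(E, P) = -200 - 24*P
y(x) = x + 2*x**2 (y(x) = (x**2 + x**2) + x = 2*x**2 + x = x + 2*x**2)
y(-415) - v(q(22, -13), 674) = -415*(1 + 2*(-415)) - (-200 - 24*674) = -415*(1 - 830) - (-200 - 16176) = -415*(-829) - 1*(-16376) = 344035 + 16376 = 360411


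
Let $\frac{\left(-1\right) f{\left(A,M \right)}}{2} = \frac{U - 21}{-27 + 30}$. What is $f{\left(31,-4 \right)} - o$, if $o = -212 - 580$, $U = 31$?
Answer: $\frac{2356}{3} \approx 785.33$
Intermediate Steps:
$f{\left(A,M \right)} = - \frac{20}{3}$ ($f{\left(A,M \right)} = - 2 \frac{31 - 21}{-27 + 30} = - 2 \cdot \frac{10}{3} = - 2 \cdot 10 \cdot \frac{1}{3} = \left(-2\right) \frac{10}{3} = - \frac{20}{3}$)
$o = -792$ ($o = -212 - 580 = -792$)
$f{\left(31,-4 \right)} - o = - \frac{20}{3} - -792 = - \frac{20}{3} + 792 = \frac{2356}{3}$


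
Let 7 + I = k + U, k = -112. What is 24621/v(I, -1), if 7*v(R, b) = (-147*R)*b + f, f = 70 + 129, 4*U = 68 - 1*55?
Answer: -689388/67265 ≈ -10.249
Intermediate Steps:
U = 13/4 (U = (68 - 1*55)/4 = (68 - 55)/4 = (1/4)*13 = 13/4 ≈ 3.2500)
f = 199
I = -463/4 (I = -7 + (-112 + 13/4) = -7 - 435/4 = -463/4 ≈ -115.75)
v(R, b) = 199/7 - 21*R*b (v(R, b) = ((-147*R)*b + 199)/7 = (-147*R*b + 199)/7 = (199 - 147*R*b)/7 = 199/7 - 21*R*b)
24621/v(I, -1) = 24621/(199/7 - 21*(-463/4)*(-1)) = 24621/(199/7 - 9723/4) = 24621/(-67265/28) = 24621*(-28/67265) = -689388/67265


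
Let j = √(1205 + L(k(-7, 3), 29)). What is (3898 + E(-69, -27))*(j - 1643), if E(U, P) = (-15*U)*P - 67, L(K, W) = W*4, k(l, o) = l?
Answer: 39619302 - 24114*√1321 ≈ 3.8743e+7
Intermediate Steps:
L(K, W) = 4*W
E(U, P) = -67 - 15*P*U (E(U, P) = -15*P*U - 67 = -67 - 15*P*U)
j = √1321 (j = √(1205 + 4*29) = √(1205 + 116) = √1321 ≈ 36.346)
(3898 + E(-69, -27))*(j - 1643) = (3898 + (-67 - 15*(-27)*(-69)))*(√1321 - 1643) = (3898 + (-67 - 27945))*(-1643 + √1321) = (3898 - 28012)*(-1643 + √1321) = -24114*(-1643 + √1321) = 39619302 - 24114*√1321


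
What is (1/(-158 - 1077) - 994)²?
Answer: 1506979663281/1525225 ≈ 9.8804e+5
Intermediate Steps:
(1/(-158 - 1077) - 994)² = (1/(-1235) - 994)² = (-1/1235 - 994)² = (-1227591/1235)² = 1506979663281/1525225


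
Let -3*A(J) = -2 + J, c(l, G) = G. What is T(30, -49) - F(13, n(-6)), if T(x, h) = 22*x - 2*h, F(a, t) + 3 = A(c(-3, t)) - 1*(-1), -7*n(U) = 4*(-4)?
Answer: 15962/21 ≈ 760.10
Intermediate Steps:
n(U) = 16/7 (n(U) = -4*(-4)/7 = -⅐*(-16) = 16/7)
A(J) = ⅔ - J/3 (A(J) = -(-2 + J)/3 = ⅔ - J/3)
F(a, t) = -4/3 - t/3 (F(a, t) = -3 + ((⅔ - t/3) - 1*(-1)) = -3 + ((⅔ - t/3) + 1) = -3 + (5/3 - t/3) = -4/3 - t/3)
T(x, h) = -2*h + 22*x
T(30, -49) - F(13, n(-6)) = (-2*(-49) + 22*30) - (-4/3 - ⅓*16/7) = (98 + 660) - (-4/3 - 16/21) = 758 - 1*(-44/21) = 758 + 44/21 = 15962/21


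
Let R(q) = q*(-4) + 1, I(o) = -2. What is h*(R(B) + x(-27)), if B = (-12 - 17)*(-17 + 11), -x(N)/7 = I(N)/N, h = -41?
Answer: 769939/27 ≈ 28516.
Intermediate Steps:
x(N) = 14/N (x(N) = -(-14)/N = 14/N)
B = 174 (B = -29*(-6) = 174)
R(q) = 1 - 4*q (R(q) = -4*q + 1 = 1 - 4*q)
h*(R(B) + x(-27)) = -41*((1 - 4*174) + 14/(-27)) = -41*((1 - 696) + 14*(-1/27)) = -41*(-695 - 14/27) = -41*(-18779/27) = 769939/27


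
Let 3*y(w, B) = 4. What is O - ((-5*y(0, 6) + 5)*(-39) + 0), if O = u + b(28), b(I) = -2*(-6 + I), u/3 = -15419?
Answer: -46366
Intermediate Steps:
u = -46257 (u = 3*(-15419) = -46257)
y(w, B) = 4/3 (y(w, B) = (⅓)*4 = 4/3)
b(I) = 12 - 2*I
O = -46301 (O = -46257 + (12 - 2*28) = -46257 + (12 - 56) = -46257 - 44 = -46301)
O - ((-5*y(0, 6) + 5)*(-39) + 0) = -46301 - ((-5*4/3 + 5)*(-39) + 0) = -46301 - ((-20/3 + 5)*(-39) + 0) = -46301 - (-5/3*(-39) + 0) = -46301 - (65 + 0) = -46301 - 1*65 = -46301 - 65 = -46366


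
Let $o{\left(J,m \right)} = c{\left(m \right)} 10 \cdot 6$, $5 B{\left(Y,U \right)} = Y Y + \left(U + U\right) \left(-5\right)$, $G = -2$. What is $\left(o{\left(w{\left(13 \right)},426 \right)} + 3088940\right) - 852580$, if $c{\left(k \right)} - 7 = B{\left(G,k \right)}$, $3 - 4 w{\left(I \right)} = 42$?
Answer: $2185708$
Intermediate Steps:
$w{\left(I \right)} = - \frac{39}{4}$ ($w{\left(I \right)} = \frac{3}{4} - \frac{21}{2} = - \frac{39}{4}$)
$B{\left(Y,U \right)} = - 2 U + \frac{Y^{2}}{5}$ ($B{\left(Y,U \right)} = \frac{Y Y + \left(U + U\right) \left(-5\right)}{5} = \frac{Y^{2} + 2 U \left(-5\right)}{5} = \frac{Y^{2} - 10 U}{5} = - 2 U + \frac{Y^{2}}{5}$)
$c{\left(k \right)} = \frac{39}{5} - 2 k$ ($c{\left(k \right)} = 7 - \left(- \frac{4}{5} + 2 k\right) = \frac{39}{5} - 2 k$)
$o{\left(J,m \right)} = 468 - 120 m$ ($o{\left(J,m \right)} = \left(\frac{39}{5} - 2 m\right) 10 \cdot 6 = \left(78 - 20 m\right) 6 = 468 - 120 m$)
$\left(o{\left(w{\left(13 \right)},426 \right)} + 3088940\right) - 852580 = \left(\left(468 - 51120\right) + 3088940\right) - 852580 = \left(-50652 + 3088940\right) - 852580 = 3038288 - 852580 = 2185708$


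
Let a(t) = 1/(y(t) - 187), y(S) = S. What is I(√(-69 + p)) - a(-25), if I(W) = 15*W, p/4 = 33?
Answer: 1/212 + 45*√7 ≈ 119.06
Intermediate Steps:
p = 132 (p = 4*33 = 132)
a(t) = 1/(-187 + t) (a(t) = 1/(t - 187) = 1/(-187 + t))
I(√(-69 + p)) - a(-25) = 15*√(-69 + 132) - 1/(-187 - 25) = 15*√63 - 1/(-212) = 15*(3*√7) - 1*(-1/212) = 45*√7 + 1/212 = 1/212 + 45*√7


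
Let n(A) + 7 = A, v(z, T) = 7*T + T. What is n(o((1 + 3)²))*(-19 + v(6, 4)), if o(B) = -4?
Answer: -143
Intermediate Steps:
v(z, T) = 8*T
n(A) = -7 + A
n(o((1 + 3)²))*(-19 + v(6, 4)) = (-7 - 4)*(-19 + 8*4) = -11*(-19 + 32) = -11*13 = -143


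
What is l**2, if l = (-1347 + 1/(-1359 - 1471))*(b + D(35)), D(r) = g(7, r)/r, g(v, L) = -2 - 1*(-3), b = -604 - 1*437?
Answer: 98416049241967568281/50055625 ≈ 1.9661e+12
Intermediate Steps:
b = -1041 (b = -604 - 437 = -1041)
g(v, L) = 1 (g(v, L) = -2 + 3 = 1)
D(r) = 1/r
l = 9920486341/7075 (l = (-1347 + 1/(-1359 - 1471))*(-1041 + 1/35) = (-1347 + 1/(-2830))*(-1041 + 1/35) = (-1347 - 1/2830)*(-36434/35) = -3812011/2830*(-36434/35) = 9920486341/7075 ≈ 1.4022e+6)
l**2 = (9920486341/7075)**2 = 98416049241967568281/50055625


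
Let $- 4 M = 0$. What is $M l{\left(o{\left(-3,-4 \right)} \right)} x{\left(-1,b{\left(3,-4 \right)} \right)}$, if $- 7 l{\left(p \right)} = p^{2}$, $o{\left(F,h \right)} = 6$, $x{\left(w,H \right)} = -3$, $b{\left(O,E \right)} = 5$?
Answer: $0$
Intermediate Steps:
$M = 0$ ($M = \left(- \frac{1}{4}\right) 0 = 0$)
$l{\left(p \right)} = - \frac{p^{2}}{7}$
$M l{\left(o{\left(-3,-4 \right)} \right)} x{\left(-1,b{\left(3,-4 \right)} \right)} = 0 \left(- \frac{6^{2}}{7}\right) \left(-3\right) = 0 \left(\left(- \frac{1}{7}\right) 36\right) \left(-3\right) = 0 \left(- \frac{36}{7}\right) \left(-3\right) = 0 \left(-3\right) = 0$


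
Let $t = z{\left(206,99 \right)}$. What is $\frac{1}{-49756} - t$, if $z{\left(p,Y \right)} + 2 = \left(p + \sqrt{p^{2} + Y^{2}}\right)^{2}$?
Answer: $- \frac{4710450277}{49756} - 412 \sqrt{52237} \approx -1.8884 \cdot 10^{5}$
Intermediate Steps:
$z{\left(p,Y \right)} = -2 + \left(p + \sqrt{Y^{2} + p^{2}}\right)^{2}$ ($z{\left(p,Y \right)} = -2 + \left(p + \sqrt{p^{2} + Y^{2}}\right)^{2} = -2 + \left(p + \sqrt{Y^{2} + p^{2}}\right)^{2}$)
$t = -2 + \left(206 + \sqrt{52237}\right)^{2}$ ($t = -2 + \left(206 + \sqrt{99^{2} + 206^{2}}\right)^{2} = -2 + \left(206 + \sqrt{9801 + 42436}\right)^{2} = -2 + \left(206 + \sqrt{52237}\right)^{2} \approx 1.8884 \cdot 10^{5}$)
$\frac{1}{-49756} - t = \frac{1}{-49756} - \left(94671 + 412 \sqrt{52237}\right) = - \frac{1}{49756} - \left(94671 + 412 \sqrt{52237}\right) = - \frac{4710450277}{49756} - 412 \sqrt{52237}$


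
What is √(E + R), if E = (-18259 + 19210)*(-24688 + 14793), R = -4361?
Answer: I*√9414506 ≈ 3068.3*I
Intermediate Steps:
E = -9410145 (E = 951*(-9895) = -9410145)
√(E + R) = √(-9410145 - 4361) = √(-9414506) = I*√9414506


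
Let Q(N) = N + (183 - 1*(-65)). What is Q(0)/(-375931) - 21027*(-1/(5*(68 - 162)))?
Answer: -7904817697/176687570 ≈ -44.739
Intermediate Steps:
Q(N) = 248 + N (Q(N) = N + (183 + 65) = N + 248 = 248 + N)
Q(0)/(-375931) - 21027*(-1/(5*(68 - 162))) = (248 + 0)/(-375931) - 21027*(-1/(5*(68 - 162))) = 248*(-1/375931) - 21027/((-5*(-94))) = -248/375931 - 21027/470 = -7904817697/176687570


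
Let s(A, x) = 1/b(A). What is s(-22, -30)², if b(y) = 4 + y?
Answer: 1/324 ≈ 0.0030864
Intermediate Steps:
s(A, x) = 1/(4 + A)
s(-22, -30)² = (1/(4 - 22))² = (1/(-18))² = (-1/18)² = 1/324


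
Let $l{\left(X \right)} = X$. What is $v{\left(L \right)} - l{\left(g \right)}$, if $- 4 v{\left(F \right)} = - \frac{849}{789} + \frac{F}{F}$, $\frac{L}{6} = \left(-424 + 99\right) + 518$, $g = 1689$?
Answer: $- \frac{444202}{263} \approx -1689.0$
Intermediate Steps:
$L = 1158$ ($L = 6 \left(\left(-424 + 99\right) + 518\right) = 6 \left(-325 + 518\right) = 6 \cdot 193 = 1158$)
$v{\left(F \right)} = \frac{5}{263}$ ($v{\left(F \right)} = - \frac{- \frac{849}{789} + \frac{F}{F}}{4} = - \frac{\left(-849\right) \frac{1}{789} + 1}{4} = - \frac{- \frac{283}{263} + 1}{4} = \left(- \frac{1}{4}\right) \left(- \frac{20}{263}\right) = \frac{5}{263}$)
$v{\left(L \right)} - l{\left(g \right)} = \frac{5}{263} - 1689 = - \frac{444202}{263}$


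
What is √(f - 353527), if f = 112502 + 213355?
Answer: I*√27670 ≈ 166.34*I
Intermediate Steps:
f = 325857
√(f - 353527) = √(325857 - 353527) = √(-27670) = I*√27670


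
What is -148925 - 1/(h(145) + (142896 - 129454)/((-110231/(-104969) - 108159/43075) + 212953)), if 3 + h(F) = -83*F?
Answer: -3338844987786442496563/22419640689265456 ≈ -1.4893e+5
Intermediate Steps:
h(F) = -3 - 83*F
-148925 - 1/(h(145) + (142896 - 129454)/((-110231/(-104969) - 108159/43075) + 212953)) = -148925 - 1/((-3 - 83*145) + (142896 - 129454)/((-110231/(-104969) - 108159/43075) + 212953)) = -148925 - 1/((-3 - 12035) + 13442/((-110231*(-1/104969) - 108159*1/43075) + 212953)) = -148925 - 1/(-12038 + 13442/((110231/104969 - 108159/43075) + 212953)) = -148925 - 1/(-12038 + 13442/(-6605141746/4521539675 + 212953)) = -148925 - 1/(-12038 + 13442/(962868833268529/4521539675)) = -148925 - 1/(-12038 + 13442*(4521539675/962868833268529)) = -148925 - 1/(-12038 + 117560031550/1862415538237) = -148925 - 1/(-22419640689265456/1862415538237) = -148925 - 1*(-1862415538237/22419640689265456) = -148925 + 1862415538237/22419640689265456 = -3338844987786442496563/22419640689265456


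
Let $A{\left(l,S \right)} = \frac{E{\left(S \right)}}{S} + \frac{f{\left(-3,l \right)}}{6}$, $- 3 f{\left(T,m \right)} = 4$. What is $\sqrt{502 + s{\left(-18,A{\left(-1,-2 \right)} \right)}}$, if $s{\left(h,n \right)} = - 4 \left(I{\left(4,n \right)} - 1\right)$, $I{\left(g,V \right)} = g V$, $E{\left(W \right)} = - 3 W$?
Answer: $\frac{\sqrt{5018}}{3} \approx 23.613$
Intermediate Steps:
$f{\left(T,m \right)} = - \frac{4}{3}$ ($f{\left(T,m \right)} = \left(- \frac{1}{3}\right) 4 = - \frac{4}{3}$)
$I{\left(g,V \right)} = V g$
$A{\left(l,S \right)} = - \frac{29}{9}$ ($A{\left(l,S \right)} = \frac{\left(-3\right) S}{S} - \frac{4}{3 \cdot 6} = -3 - \frac{2}{9} = - \frac{29}{9}$)
$s{\left(h,n \right)} = 4 - 16 n$ ($s{\left(h,n \right)} = - 4 \left(n 4 - 1\right) = - 4 \left(4 n - 1\right) = - 4 \left(-1 + 4 n\right) = 4 - 16 n$)
$\sqrt{502 + s{\left(-18,A{\left(-1,-2 \right)} \right)}} = \sqrt{502 + \left(4 - - \frac{464}{9}\right)} = \sqrt{502 + \left(4 + \frac{464}{9}\right)} = \sqrt{502 + \frac{500}{9}} = \sqrt{\frac{5018}{9}} = \frac{\sqrt{5018}}{3}$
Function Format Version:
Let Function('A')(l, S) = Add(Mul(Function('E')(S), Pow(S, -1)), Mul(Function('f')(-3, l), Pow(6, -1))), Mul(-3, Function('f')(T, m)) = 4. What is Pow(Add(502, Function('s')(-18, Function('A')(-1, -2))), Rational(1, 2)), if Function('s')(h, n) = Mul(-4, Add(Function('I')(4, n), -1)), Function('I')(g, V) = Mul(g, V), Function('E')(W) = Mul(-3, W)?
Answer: Mul(Rational(1, 3), Pow(5018, Rational(1, 2))) ≈ 23.613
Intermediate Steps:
Function('f')(T, m) = Rational(-4, 3) (Function('f')(T, m) = Mul(Rational(-1, 3), 4) = Rational(-4, 3))
Function('I')(g, V) = Mul(V, g)
Function('A')(l, S) = Rational(-29, 9) (Function('A')(l, S) = Add(Mul(Mul(-3, S), Pow(S, -1)), Mul(Rational(-4, 3), Pow(6, -1))) = Add(-3, Mul(Rational(-4, 3), Rational(1, 6))) = Add(-3, Rational(-2, 9)) = Rational(-29, 9))
Function('s')(h, n) = Add(4, Mul(-16, n)) (Function('s')(h, n) = Mul(-4, Add(Mul(n, 4), -1)) = Mul(-4, Add(Mul(4, n), -1)) = Mul(-4, Add(-1, Mul(4, n))) = Add(4, Mul(-16, n)))
Pow(Add(502, Function('s')(-18, Function('A')(-1, -2))), Rational(1, 2)) = Pow(Add(502, Add(4, Mul(-16, Rational(-29, 9)))), Rational(1, 2)) = Pow(Add(502, Add(4, Rational(464, 9))), Rational(1, 2)) = Pow(Add(502, Rational(500, 9)), Rational(1, 2)) = Pow(Rational(5018, 9), Rational(1, 2)) = Mul(Rational(1, 3), Pow(5018, Rational(1, 2)))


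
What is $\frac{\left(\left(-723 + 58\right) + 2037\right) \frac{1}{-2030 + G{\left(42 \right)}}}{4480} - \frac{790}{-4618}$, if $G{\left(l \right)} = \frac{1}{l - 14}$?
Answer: $\frac{897264213}{5249650040} \approx 0.17092$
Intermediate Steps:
$G{\left(l \right)} = \frac{1}{-14 + l}$
$\frac{\left(\left(-723 + 58\right) + 2037\right) \frac{1}{-2030 + G{\left(42 \right)}}}{4480} - \frac{790}{-4618} = \frac{\left(\left(-723 + 58\right) + 2037\right) \frac{1}{-2030 + \frac{1}{-14 + 42}}}{4480} - \frac{790}{-4618} = \frac{-665 + 2037}{-2030 + \frac{1}{28}} \cdot \frac{1}{4480} - - \frac{395}{2309} = \frac{1372}{-2030 + \frac{1}{28}} \cdot \frac{1}{4480} + \frac{395}{2309} = \frac{1372}{- \frac{56839}{28}} \cdot \frac{1}{4480} + \frac{395}{2309} = 1372 \left(- \frac{28}{56839}\right) \frac{1}{4480} + \frac{395}{2309} = \left(- \frac{38416}{56839}\right) \frac{1}{4480} + \frac{395}{2309} = - \frac{343}{2273560} + \frac{395}{2309} = \frac{897264213}{5249650040}$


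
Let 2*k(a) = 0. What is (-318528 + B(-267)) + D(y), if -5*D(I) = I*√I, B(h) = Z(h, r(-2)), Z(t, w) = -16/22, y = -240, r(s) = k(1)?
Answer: -3503816/11 + 192*I*√15 ≈ -3.1853e+5 + 743.61*I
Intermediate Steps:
k(a) = 0 (k(a) = (½)*0 = 0)
r(s) = 0
Z(t, w) = -8/11 (Z(t, w) = -16*1/22 = -8/11)
B(h) = -8/11
D(I) = -I^(3/2)/5 (D(I) = -I*√I/5 = -I^(3/2)/5)
(-318528 + B(-267)) + D(y) = (-318528 - 8/11) - (-192)*I*√15 = -3503816/11 - (-192)*I*√15 = -3503816/11 + 192*I*√15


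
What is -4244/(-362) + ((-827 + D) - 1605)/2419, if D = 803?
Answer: 4838269/437839 ≈ 11.050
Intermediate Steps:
-4244/(-362) + ((-827 + D) - 1605)/2419 = -4244/(-362) + ((-827 + 803) - 1605)/2419 = -4244*(-1/362) + (-24 - 1605)*(1/2419) = 2122/181 - 1629*1/2419 = 2122/181 - 1629/2419 = 4838269/437839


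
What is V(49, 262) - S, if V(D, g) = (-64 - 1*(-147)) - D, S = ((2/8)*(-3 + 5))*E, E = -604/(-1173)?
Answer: 39580/1173 ≈ 33.743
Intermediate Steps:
E = 604/1173 (E = -604*(-1/1173) = 604/1173 ≈ 0.51492)
S = 302/1173 (S = ((2/8)*(-3 + 5))*(604/1173) = ((2*(⅛))*2)*(604/1173) = ((¼)*2)*(604/1173) = (½)*(604/1173) = 302/1173 ≈ 0.25746)
V(D, g) = 83 - D (V(D, g) = (-64 + 147) - D = 83 - D)
V(49, 262) - S = (83 - 1*49) - 1*302/1173 = (83 - 49) - 302/1173 = 34 - 302/1173 = 39580/1173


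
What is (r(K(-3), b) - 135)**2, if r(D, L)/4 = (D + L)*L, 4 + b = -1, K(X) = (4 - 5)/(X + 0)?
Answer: 15625/9 ≈ 1736.1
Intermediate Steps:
K(X) = -1/X
b = -5 (b = -4 - 1 = -5)
r(D, L) = 4*L*(D + L) (r(D, L) = 4*((D + L)*L) = 4*(L*(D + L)) = 4*L*(D + L))
(r(K(-3), b) - 135)**2 = (4*(-5)*(-1/(-3) - 5) - 135)**2 = (4*(-5)*(-1*(-1/3) - 5) - 135)**2 = (4*(-5)*(1/3 - 5) - 135)**2 = (4*(-5)*(-14/3) - 135)**2 = (280/3 - 135)**2 = (-125/3)**2 = 15625/9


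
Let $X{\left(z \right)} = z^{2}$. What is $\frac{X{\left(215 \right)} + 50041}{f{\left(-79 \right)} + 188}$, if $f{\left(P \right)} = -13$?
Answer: $\frac{96266}{175} \approx 550.09$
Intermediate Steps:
$\frac{X{\left(215 \right)} + 50041}{f{\left(-79 \right)} + 188} = \frac{215^{2} + 50041}{-13 + 188} = \frac{46225 + 50041}{175} = 96266 \cdot \frac{1}{175} = \frac{96266}{175}$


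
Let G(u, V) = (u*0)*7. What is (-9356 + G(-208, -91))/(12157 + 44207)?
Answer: -2339/14091 ≈ -0.16599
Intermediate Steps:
G(u, V) = 0 (G(u, V) = 0*7 = 0)
(-9356 + G(-208, -91))/(12157 + 44207) = (-9356 + 0)/(12157 + 44207) = -9356/56364 = -9356*1/56364 = -2339/14091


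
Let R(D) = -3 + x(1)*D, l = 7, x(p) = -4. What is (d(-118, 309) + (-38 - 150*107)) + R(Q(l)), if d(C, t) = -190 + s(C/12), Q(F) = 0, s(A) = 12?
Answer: -16269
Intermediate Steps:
d(C, t) = -178 (d(C, t) = -190 + 12 = -178)
R(D) = -3 - 4*D
(d(-118, 309) + (-38 - 150*107)) + R(Q(l)) = (-178 + (-38 - 150*107)) + (-3 - 4*0) = (-178 + (-38 - 16050)) + (-3 + 0) = (-178 - 16088) - 3 = -16266 - 3 = -16269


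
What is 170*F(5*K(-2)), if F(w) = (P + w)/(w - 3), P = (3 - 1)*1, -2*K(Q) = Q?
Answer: 595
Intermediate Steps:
K(Q) = -Q/2
P = 2 (P = 2*1 = 2)
F(w) = (2 + w)/(-3 + w) (F(w) = (2 + w)/(w - 3) = (2 + w)/(-3 + w))
170*F(5*K(-2)) = 170*((2 + 5*(-1/2*(-2)))/(-3 + 5*(-1/2*(-2)))) = 170*((2 + 5*1)/(-3 + 5*1)) = 170*((2 + 5)/(-3 + 5)) = 170*(7/2) = 595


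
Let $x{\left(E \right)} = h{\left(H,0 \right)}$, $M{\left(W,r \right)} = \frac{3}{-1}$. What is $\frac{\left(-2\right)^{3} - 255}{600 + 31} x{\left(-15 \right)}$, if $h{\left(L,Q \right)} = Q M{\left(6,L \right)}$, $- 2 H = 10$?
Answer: $0$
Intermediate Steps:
$M{\left(W,r \right)} = -3$ ($M{\left(W,r \right)} = 3 \left(-1\right) = -3$)
$H = -5$ ($H = \left(- \frac{1}{2}\right) 10 = -5$)
$h{\left(L,Q \right)} = - 3 Q$ ($h{\left(L,Q \right)} = Q \left(-3\right) = - 3 Q$)
$x{\left(E \right)} = 0$ ($x{\left(E \right)} = \left(-3\right) 0 = 0$)
$\frac{\left(-2\right)^{3} - 255}{600 + 31} x{\left(-15 \right)} = \frac{\left(-2\right)^{3} - 255}{600 + 31} \cdot 0 = \frac{-8 - 255}{631} \cdot 0 = \left(-263\right) \frac{1}{631} \cdot 0 = \left(- \frac{263}{631}\right) 0 = 0$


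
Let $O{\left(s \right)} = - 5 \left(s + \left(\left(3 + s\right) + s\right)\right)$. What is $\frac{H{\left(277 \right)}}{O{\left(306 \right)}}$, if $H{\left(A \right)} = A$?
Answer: $- \frac{277}{4605} \approx -0.060152$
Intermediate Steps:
$O{\left(s \right)} = -15 - 15 s$ ($O{\left(s \right)} = - 5 \left(s + \left(3 + 2 s\right)\right) = - 5 \left(3 + 3 s\right) = -15 - 15 s$)
$\frac{H{\left(277 \right)}}{O{\left(306 \right)}} = \frac{277}{-15 - 4590} = \frac{277}{-4605} = 277 \left(- \frac{1}{4605}\right) = - \frac{277}{4605}$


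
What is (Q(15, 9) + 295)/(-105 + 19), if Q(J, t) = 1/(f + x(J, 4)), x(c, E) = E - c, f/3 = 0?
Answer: -1622/473 ≈ -3.4292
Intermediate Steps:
f = 0 (f = 3*0 = 0)
Q(J, t) = 1/(4 - J) (Q(J, t) = 1/(0 + (4 - J)) = 1/(4 - J))
(Q(15, 9) + 295)/(-105 + 19) = (-1/(-4 + 15) + 295)/(-105 + 19) = (-1/11 + 295)/(-86) = (-1*1/11 + 295)*(-1/86) = (-1/11 + 295)*(-1/86) = (3244/11)*(-1/86) = -1622/473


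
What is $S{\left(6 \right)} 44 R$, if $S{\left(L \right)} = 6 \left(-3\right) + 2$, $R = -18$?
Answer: $12672$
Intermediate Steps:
$S{\left(L \right)} = -16$ ($S{\left(L \right)} = -18 + 2 = -16$)
$S{\left(6 \right)} 44 R = \left(-16\right) 44 \left(-18\right) = \left(-704\right) \left(-18\right) = 12672$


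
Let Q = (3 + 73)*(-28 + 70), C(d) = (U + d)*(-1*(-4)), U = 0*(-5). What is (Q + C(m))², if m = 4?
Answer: 10291264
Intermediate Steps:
U = 0
C(d) = 4*d (C(d) = (0 + d)*(-1*(-4)) = d*4 = 4*d)
Q = 3192 (Q = 76*42 = 3192)
(Q + C(m))² = (3192 + 4*4)² = (3192 + 16)² = 3208² = 10291264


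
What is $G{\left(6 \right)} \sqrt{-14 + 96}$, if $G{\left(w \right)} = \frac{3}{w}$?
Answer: $\frac{\sqrt{82}}{2} \approx 4.5277$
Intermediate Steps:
$G{\left(6 \right)} \sqrt{-14 + 96} = \frac{3}{6} \sqrt{-14 + 96} = 3 \cdot \frac{1}{6} \sqrt{82} = \frac{\sqrt{82}}{2}$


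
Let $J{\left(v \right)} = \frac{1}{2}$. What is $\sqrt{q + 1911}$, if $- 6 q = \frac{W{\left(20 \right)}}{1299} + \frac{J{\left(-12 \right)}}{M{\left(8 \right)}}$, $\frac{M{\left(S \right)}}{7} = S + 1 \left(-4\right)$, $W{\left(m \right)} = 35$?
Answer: $\frac{\sqrt{2528094797795}}{36372} \approx 43.715$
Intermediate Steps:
$M{\left(S \right)} = -28 + 7 S$ ($M{\left(S \right)} = 7 \left(S + 1 \left(-4\right)\right) = 7 \left(S - 4\right) = 7 \left(-4 + S\right) = -28 + 7 S$)
$J{\left(v \right)} = \frac{1}{2}$
$q = - \frac{3259}{436464}$ ($q = - \frac{\frac{35}{1299} + \frac{1}{2 \left(-28 + 7 \cdot 8\right)}}{6} = - \frac{35 \cdot \frac{1}{1299} + \frac{1}{2 \left(-28 + 56\right)}}{6} = - \frac{\frac{35}{1299} + \frac{1}{2 \cdot 28}}{6} = - \frac{\frac{35}{1299} + \frac{1}{2} \cdot \frac{1}{28}}{6} = - \frac{\frac{35}{1299} + \frac{1}{56}}{6} = \left(- \frac{1}{6}\right) \frac{3259}{72744} = - \frac{3259}{436464} \approx -0.0074668$)
$\sqrt{q + 1911} = \sqrt{- \frac{3259}{436464} + 1911} = \sqrt{\frac{834079445}{436464}} = \frac{\sqrt{2528094797795}}{36372}$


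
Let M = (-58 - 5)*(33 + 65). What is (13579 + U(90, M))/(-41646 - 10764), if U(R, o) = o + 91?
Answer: -3748/26205 ≈ -0.14303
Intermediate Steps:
M = -6174 (M = -63*98 = -6174)
U(R, o) = 91 + o
(13579 + U(90, M))/(-41646 - 10764) = (13579 + (91 - 6174))/(-41646 - 10764) = (13579 - 6083)/(-52410) = 7496*(-1/52410) = -3748/26205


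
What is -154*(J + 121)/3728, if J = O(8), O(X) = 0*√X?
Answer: -9317/1864 ≈ -4.9984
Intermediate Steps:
O(X) = 0
J = 0
-154*(J + 121)/3728 = -154*(0 + 121)/3728 = -154*121*(1/3728) = -18634*1/3728 = -9317/1864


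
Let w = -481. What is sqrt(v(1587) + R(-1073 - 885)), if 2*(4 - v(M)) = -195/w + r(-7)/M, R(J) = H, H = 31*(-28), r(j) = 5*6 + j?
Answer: 2*I*sqrt(1408188846)/2553 ≈ 29.397*I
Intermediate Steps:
r(j) = 30 + j
H = -868
R(J) = -868
v(M) = 281/74 - 23/(2*M) (v(M) = 4 - (-195/(-481) + (30 - 7)/M)/2 = 4 - (-195*(-1/481) + 23/M)/2 = 4 - (15/37 + 23/M)/2 = 4 + (-15/74 - 23/(2*M)) = 281/74 - 23/(2*M))
sqrt(v(1587) + R(-1073 - 885)) = sqrt((1/74)*(-851 + 281*1587)/1587 - 868) = sqrt((1/74)*(1/1587)*(-851 + 445947) - 868) = sqrt((1/74)*(1/1587)*445096 - 868) = sqrt(9676/2553 - 868) = sqrt(-2206328/2553) = 2*I*sqrt(1408188846)/2553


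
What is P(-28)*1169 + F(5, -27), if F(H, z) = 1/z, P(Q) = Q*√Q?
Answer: -1/27 - 65464*I*√7 ≈ -0.037037 - 1.732e+5*I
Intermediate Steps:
P(Q) = Q^(3/2)
P(-28)*1169 + F(5, -27) = (-28)^(3/2)*1169 + 1/(-27) = -56*I*√7*1169 - 1/27 = -65464*I*√7 - 1/27 = -1/27 - 65464*I*√7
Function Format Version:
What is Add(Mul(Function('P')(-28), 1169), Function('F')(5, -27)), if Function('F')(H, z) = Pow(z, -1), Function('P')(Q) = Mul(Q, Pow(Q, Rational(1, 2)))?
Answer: Add(Rational(-1, 27), Mul(-65464, I, Pow(7, Rational(1, 2)))) ≈ Add(-0.037037, Mul(-1.7320e+5, I))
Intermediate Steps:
Function('P')(Q) = Pow(Q, Rational(3, 2))
Add(Mul(Function('P')(-28), 1169), Function('F')(5, -27)) = Add(Mul(Pow(-28, Rational(3, 2)), 1169), Pow(-27, -1)) = Add(Mul(Mul(-56, I, Pow(7, Rational(1, 2))), 1169), Rational(-1, 27)) = Add(Mul(-65464, I, Pow(7, Rational(1, 2))), Rational(-1, 27)) = Add(Rational(-1, 27), Mul(-65464, I, Pow(7, Rational(1, 2))))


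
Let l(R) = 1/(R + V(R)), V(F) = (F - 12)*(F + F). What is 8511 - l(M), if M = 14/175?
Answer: 9720187/1142 ≈ 8511.5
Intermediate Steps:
M = 2/25 (M = 14*(1/175) = 2/25 ≈ 0.080000)
V(F) = 2*F*(-12 + F) (V(F) = (-12 + F)*(2*F) = 2*F*(-12 + F))
l(R) = 1/(R + 2*R*(-12 + R))
8511 - l(M) = 8511 - 1/(2/25*(-23 + 2*(2/25))) = 8511 - 25/(2*(-23 + 4/25)) = 8511 - 25/(2*(-571/25)) = 8511 - 25*(-25)/(2*571) = 8511 - 1*(-625/1142) = 8511 + 625/1142 = 9720187/1142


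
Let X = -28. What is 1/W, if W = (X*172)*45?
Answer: -1/216720 ≈ -4.6143e-6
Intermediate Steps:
W = -216720 (W = -28*172*45 = -4816*45 = -216720)
1/W = 1/(-216720) = -1/216720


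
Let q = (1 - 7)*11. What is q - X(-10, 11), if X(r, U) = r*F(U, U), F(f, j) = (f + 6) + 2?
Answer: 124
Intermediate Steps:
F(f, j) = 8 + f (F(f, j) = (6 + f) + 2 = 8 + f)
X(r, U) = r*(8 + U)
q = -66 (q = -6*11 = -66)
q - X(-10, 11) = -66 - (-10)*(8 + 11) = -66 - (-10)*19 = -66 - 1*(-190) = -66 + 190 = 124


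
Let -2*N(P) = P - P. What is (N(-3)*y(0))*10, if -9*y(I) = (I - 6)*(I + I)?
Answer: 0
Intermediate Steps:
N(P) = 0 (N(P) = -(P - P)/2 = -1/2*0 = 0)
y(I) = -2*I*(-6 + I)/9 (y(I) = -(I - 6)*(I + I)/9 = -(-6 + I)*2*I/9 = -2*I*(-6 + I)/9)
(N(-3)*y(0))*10 = (0*((2/9)*0*(6 - 1*0)))*10 = (0*((2/9)*0*(6 + 0)))*10 = (0*((2/9)*0*6))*10 = (0*0)*10 = 0*10 = 0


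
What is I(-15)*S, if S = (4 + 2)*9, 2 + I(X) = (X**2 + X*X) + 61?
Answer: 27486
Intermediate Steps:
I(X) = 59 + 2*X**2 (I(X) = -2 + ((X**2 + X*X) + 61) = -2 + ((X**2 + X**2) + 61) = -2 + (2*X**2 + 61) = -2 + (61 + 2*X**2) = 59 + 2*X**2)
S = 54 (S = 6*9 = 54)
I(-15)*S = (59 + 2*(-15)**2)*54 = (59 + 2*225)*54 = (59 + 450)*54 = 509*54 = 27486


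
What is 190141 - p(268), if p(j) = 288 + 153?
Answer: 189700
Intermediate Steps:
p(j) = 441
190141 - p(268) = 190141 - 1*441 = 190141 - 441 = 189700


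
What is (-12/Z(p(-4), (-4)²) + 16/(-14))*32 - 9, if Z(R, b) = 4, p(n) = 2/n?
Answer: -991/7 ≈ -141.57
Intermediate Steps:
(-12/Z(p(-4), (-4)²) + 16/(-14))*32 - 9 = (-12/4 + 16/(-14))*32 - 9 = (-12*¼ + 16*(-1/14))*32 - 9 = (-3 - 8/7)*32 - 9 = -29/7*32 - 9 = -928/7 - 9 = -991/7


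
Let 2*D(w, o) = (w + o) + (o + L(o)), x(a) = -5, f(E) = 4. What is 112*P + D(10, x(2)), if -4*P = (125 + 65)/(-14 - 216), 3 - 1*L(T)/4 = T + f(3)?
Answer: 716/23 ≈ 31.130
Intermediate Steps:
L(T) = -4 - 4*T (L(T) = 12 - 4*(T + 4) = 12 - 4*(4 + T) = 12 + (-16 - 4*T) = -4 - 4*T)
P = 19/92 (P = -(125 + 65)/(4*(-14 - 216)) = -95/(2*(-230)) = -95*(-1)/(2*230) = -¼*(-19/23) = 19/92 ≈ 0.20652)
D(w, o) = -2 + w/2 - o (D(w, o) = ((w + o) + (o + (-4 - 4*o)))/2 = ((o + w) + (-4 - 3*o))/2 = (-4 + w - 2*o)/2 = -2 + w/2 - o)
112*P + D(10, x(2)) = 112*(19/92) + (-2 + (½)*10 - 1*(-5)) = 532/23 + (-2 + 5 + 5) = 532/23 + 8 = 716/23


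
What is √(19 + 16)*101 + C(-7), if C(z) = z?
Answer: -7 + 101*√35 ≈ 590.52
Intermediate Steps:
√(19 + 16)*101 + C(-7) = √(19 + 16)*101 - 7 = √35*101 - 7 = 101*√35 - 7 = -7 + 101*√35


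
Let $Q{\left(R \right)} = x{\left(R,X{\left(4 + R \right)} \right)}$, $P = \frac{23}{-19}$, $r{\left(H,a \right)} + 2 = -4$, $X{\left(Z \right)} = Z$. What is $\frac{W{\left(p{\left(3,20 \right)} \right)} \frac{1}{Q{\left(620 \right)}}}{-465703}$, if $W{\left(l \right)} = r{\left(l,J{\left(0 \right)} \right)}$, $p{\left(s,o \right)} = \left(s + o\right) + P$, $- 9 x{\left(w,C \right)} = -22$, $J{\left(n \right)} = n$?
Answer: $\frac{27}{5122733} \approx 5.2706 \cdot 10^{-6}$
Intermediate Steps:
$r{\left(H,a \right)} = -6$ ($r{\left(H,a \right)} = -2 - 4 = -6$)
$P = - \frac{23}{19}$ ($P = 23 \left(- \frac{1}{19}\right) = - \frac{23}{19} \approx -1.2105$)
$x{\left(w,C \right)} = \frac{22}{9}$ ($x{\left(w,C \right)} = \left(- \frac{1}{9}\right) \left(-22\right) = \frac{22}{9}$)
$Q{\left(R \right)} = \frac{22}{9}$
$p{\left(s,o \right)} = - \frac{23}{19} + o + s$ ($p{\left(s,o \right)} = \left(s + o\right) - \frac{23}{19} = \left(o + s\right) - \frac{23}{19} = - \frac{23}{19} + o + s$)
$W{\left(l \right)} = -6$
$\frac{W{\left(p{\left(3,20 \right)} \right)} \frac{1}{Q{\left(620 \right)}}}{-465703} = \frac{\left(-6\right) \frac{1}{\frac{22}{9}}}{-465703} = \left(-6\right) \frac{9}{22} \left(- \frac{1}{465703}\right) = \left(- \frac{27}{11}\right) \left(- \frac{1}{465703}\right) = \frac{27}{5122733}$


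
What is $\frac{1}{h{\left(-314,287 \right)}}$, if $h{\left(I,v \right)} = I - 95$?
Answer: $- \frac{1}{409} \approx -0.002445$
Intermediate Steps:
$h{\left(I,v \right)} = -95 + I$
$\frac{1}{h{\left(-314,287 \right)}} = \frac{1}{-95 - 314} = \frac{1}{-409} = - \frac{1}{409}$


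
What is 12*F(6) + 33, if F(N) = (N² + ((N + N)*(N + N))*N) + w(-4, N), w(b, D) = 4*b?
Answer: 10641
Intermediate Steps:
F(N) = -16 + N² + 4*N³ (F(N) = (N² + ((N + N)*(N + N))*N) + 4*(-4) = (N² + ((2*N)*(2*N))*N) - 16 = (N² + (4*N²)*N) - 16 = (N² + 4*N³) - 16 = -16 + N² + 4*N³)
12*F(6) + 33 = 12*(-16 + 6² + 4*6³) + 33 = 12*(-16 + 36 + 4*216) + 33 = 12*(-16 + 36 + 864) + 33 = 12*884 + 33 = 10608 + 33 = 10641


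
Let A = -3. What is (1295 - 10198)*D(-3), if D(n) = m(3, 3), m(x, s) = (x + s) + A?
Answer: -26709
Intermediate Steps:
m(x, s) = -3 + s + x (m(x, s) = (x + s) - 3 = (s + x) - 3 = -3 + s + x)
D(n) = 3 (D(n) = -3 + 3 + 3 = 3)
(1295 - 10198)*D(-3) = (1295 - 10198)*3 = -8903*3 = -26709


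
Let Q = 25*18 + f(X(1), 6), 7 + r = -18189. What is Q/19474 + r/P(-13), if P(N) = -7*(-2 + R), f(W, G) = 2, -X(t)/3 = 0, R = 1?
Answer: -25310410/9737 ≈ -2599.4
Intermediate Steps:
X(t) = 0 (X(t) = -3*0 = 0)
r = -18196 (r = -7 - 18189 = -18196)
P(N) = 7 (P(N) = -7*(-2 + 1) = -7*(-1) = 7)
Q = 452 (Q = 25*18 + 2 = 450 + 2 = 452)
Q/19474 + r/P(-13) = 452/19474 - 18196/7 = 452*(1/19474) - 18196*⅐ = 226/9737 - 18196/7 = -25310410/9737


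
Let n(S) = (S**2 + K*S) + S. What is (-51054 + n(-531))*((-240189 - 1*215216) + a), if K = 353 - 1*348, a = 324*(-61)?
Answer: -108205959849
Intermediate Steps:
a = -19764
K = 5 (K = 353 - 348 = 5)
n(S) = S**2 + 6*S (n(S) = (S**2 + 5*S) + S = S**2 + 6*S)
(-51054 + n(-531))*((-240189 - 1*215216) + a) = (-51054 - 531*(6 - 531))*((-240189 - 1*215216) - 19764) = (-51054 - 531*(-525))*((-240189 - 215216) - 19764) = (-51054 + 278775)*(-455405 - 19764) = 227721*(-475169) = -108205959849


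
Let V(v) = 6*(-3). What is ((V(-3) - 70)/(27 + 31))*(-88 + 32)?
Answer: 2464/29 ≈ 84.966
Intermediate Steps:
V(v) = -18
((V(-3) - 70)/(27 + 31))*(-88 + 32) = ((-18 - 70)/(27 + 31))*(-88 + 32) = -88/58*(-56) = -88*1/58*(-56) = -44/29*(-56) = 2464/29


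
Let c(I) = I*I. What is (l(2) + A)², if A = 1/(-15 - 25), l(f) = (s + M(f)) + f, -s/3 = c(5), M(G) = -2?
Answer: 9006001/1600 ≈ 5628.8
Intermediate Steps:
c(I) = I²
s = -75 (s = -3*5² = -3*25 = -75)
l(f) = -77 + f (l(f) = (-75 - 2) + f = -77 + f)
A = -1/40 (A = 1/(-40) = -1/40 ≈ -0.025000)
(l(2) + A)² = ((-77 + 2) - 1/40)² = (-75 - 1/40)² = (-3001/40)² = 9006001/1600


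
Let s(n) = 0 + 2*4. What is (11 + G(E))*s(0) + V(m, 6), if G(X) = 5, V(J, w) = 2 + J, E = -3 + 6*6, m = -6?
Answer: 124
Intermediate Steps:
E = 33 (E = -3 + 36 = 33)
s(n) = 8 (s(n) = 0 + 8 = 8)
(11 + G(E))*s(0) + V(m, 6) = (11 + 5)*8 + (2 - 6) = 16*8 - 4 = 128 - 4 = 124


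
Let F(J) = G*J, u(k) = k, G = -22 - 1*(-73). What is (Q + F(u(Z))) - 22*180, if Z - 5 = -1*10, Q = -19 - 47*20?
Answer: -5174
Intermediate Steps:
G = 51 (G = -22 + 73 = 51)
Q = -959 (Q = -19 - 940 = -959)
Z = -5 (Z = 5 - 1*10 = 5 - 10 = -5)
F(J) = 51*J
(Q + F(u(Z))) - 22*180 = (-959 + 51*(-5)) - 22*180 = (-959 - 255) - 3960 = -1214 - 3960 = -5174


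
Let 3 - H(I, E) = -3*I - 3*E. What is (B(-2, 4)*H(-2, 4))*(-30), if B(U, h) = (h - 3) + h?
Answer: -1350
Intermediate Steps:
B(U, h) = -3 + 2*h (B(U, h) = (-3 + h) + h = -3 + 2*h)
H(I, E) = 3 + 3*E + 3*I (H(I, E) = 3 - (-3*I - 3*E) = 3 - (-3*E - 3*I) = 3 + (3*E + 3*I) = 3 + 3*E + 3*I)
(B(-2, 4)*H(-2, 4))*(-30) = ((-3 + 2*4)*(3 + 3*4 + 3*(-2)))*(-30) = ((-3 + 8)*(3 + 12 - 6))*(-30) = (5*9)*(-30) = 45*(-30) = -1350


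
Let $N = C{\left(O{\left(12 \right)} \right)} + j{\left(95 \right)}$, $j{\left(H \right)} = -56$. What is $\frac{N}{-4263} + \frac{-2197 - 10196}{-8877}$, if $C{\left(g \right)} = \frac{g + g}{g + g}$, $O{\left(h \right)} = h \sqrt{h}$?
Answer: $\frac{17773198}{12614217} \approx 1.409$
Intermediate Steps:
$O{\left(h \right)} = h^{\frac{3}{2}}$
$C{\left(g \right)} = 1$ ($C{\left(g \right)} = \frac{2 g}{2 g} = 2 g \frac{1}{2 g} = 1$)
$N = -55$ ($N = 1 - 56 = -55$)
$\frac{N}{-4263} + \frac{-2197 - 10196}{-8877} = - \frac{55}{-4263} + \frac{-2197 - 10196}{-8877} = \left(-55\right) \left(- \frac{1}{4263}\right) - - \frac{4131}{2959} = \frac{55}{4263} + \frac{4131}{2959} = \frac{17773198}{12614217}$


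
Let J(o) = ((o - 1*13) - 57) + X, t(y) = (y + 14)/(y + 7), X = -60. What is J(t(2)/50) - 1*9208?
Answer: -2101042/225 ≈ -9338.0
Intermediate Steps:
t(y) = (14 + y)/(7 + y)
J(o) = -130 + o (J(o) = ((o - 1*13) - 57) - 60 = ((o - 13) - 57) - 60 = ((-13 + o) - 57) - 60 = (-70 + o) - 60 = -130 + o)
J(t(2)/50) - 1*9208 = (-130 + ((14 + 2)/(7 + 2))/50) - 1*9208 = (-130 + (16/9)*(1/50)) - 9208 = (-130 + 8/225) - 9208 = -29242/225 - 9208 = -2101042/225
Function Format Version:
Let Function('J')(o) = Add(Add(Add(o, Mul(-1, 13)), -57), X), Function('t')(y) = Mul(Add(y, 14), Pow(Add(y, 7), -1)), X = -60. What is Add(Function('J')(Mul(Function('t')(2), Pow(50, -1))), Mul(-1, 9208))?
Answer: Rational(-2101042, 225) ≈ -9338.0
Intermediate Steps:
Function('t')(y) = Mul(Pow(Add(7, y), -1), Add(14, y)) (Function('t')(y) = Mul(Add(14, y), Pow(Add(7, y), -1)) = Mul(Pow(Add(7, y), -1), Add(14, y)))
Function('J')(o) = Add(-130, o) (Function('J')(o) = Add(Add(Add(o, Mul(-1, 13)), -57), -60) = Add(Add(Add(o, -13), -57), -60) = Add(Add(Add(-13, o), -57), -60) = Add(Add(-70, o), -60) = Add(-130, o))
Add(Function('J')(Mul(Function('t')(2), Pow(50, -1))), Mul(-1, 9208)) = Add(Add(-130, Mul(Mul(Pow(Add(7, 2), -1), Add(14, 2)), Pow(50, -1))), Mul(-1, 9208)) = Add(Add(-130, Mul(Mul(Pow(9, -1), 16), Rational(1, 50))), -9208) = Add(Add(-130, Mul(Mul(Rational(1, 9), 16), Rational(1, 50))), -9208) = Add(Add(-130, Mul(Rational(16, 9), Rational(1, 50))), -9208) = Add(Add(-130, Rational(8, 225)), -9208) = Add(Rational(-29242, 225), -9208) = Rational(-2101042, 225)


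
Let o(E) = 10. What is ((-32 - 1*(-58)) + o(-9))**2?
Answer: 1296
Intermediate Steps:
((-32 - 1*(-58)) + o(-9))**2 = ((-32 - 1*(-58)) + 10)**2 = ((-32 + 58) + 10)**2 = (26 + 10)**2 = 36**2 = 1296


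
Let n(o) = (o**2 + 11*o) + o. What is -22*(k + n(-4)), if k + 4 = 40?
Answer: -88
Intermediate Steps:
k = 36 (k = -4 + 40 = 36)
n(o) = o**2 + 12*o
-22*(k + n(-4)) = -22*(36 - 4*(12 - 4)) = -22*(36 - 4*8) = -22*(36 - 32) = -22*4 = -88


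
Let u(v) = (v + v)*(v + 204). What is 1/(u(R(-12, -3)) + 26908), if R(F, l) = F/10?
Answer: 25/660532 ≈ 3.7848e-5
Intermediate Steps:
R(F, l) = F/10 (R(F, l) = F*(⅒) = F/10)
u(v) = 2*v*(204 + v) (u(v) = (2*v)*(204 + v) = 2*v*(204 + v))
1/(u(R(-12, -3)) + 26908) = 1/(2*((⅒)*(-12))*(204 + (⅒)*(-12)) + 26908) = 1/(2*(-6/5)*(204 - 6/5) + 26908) = 1/(2*(-6/5)*(1014/5) + 26908) = 1/(-12168/25 + 26908) = 1/(660532/25) = 25/660532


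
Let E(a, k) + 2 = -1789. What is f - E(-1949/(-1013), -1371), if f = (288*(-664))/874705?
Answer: 1566405423/874705 ≈ 1790.8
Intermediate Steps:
E(a, k) = -1791 (E(a, k) = -2 - 1789 = -1791)
f = -191232/874705 (f = -191232*1/874705 = -191232/874705 ≈ -0.21862)
f - E(-1949/(-1013), -1371) = -191232/874705 - 1*(-1791) = -191232/874705 + 1791 = 1566405423/874705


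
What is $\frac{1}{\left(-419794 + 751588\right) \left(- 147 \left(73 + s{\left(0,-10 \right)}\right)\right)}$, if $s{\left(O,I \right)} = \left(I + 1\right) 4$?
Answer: $- \frac{1}{1804627566} \approx -5.5413 \cdot 10^{-10}$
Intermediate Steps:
$s{\left(O,I \right)} = 4 + 4 I$ ($s{\left(O,I \right)} = \left(1 + I\right) 4 = 4 + 4 I$)
$\frac{1}{\left(-419794 + 751588\right) \left(- 147 \left(73 + s{\left(0,-10 \right)}\right)\right)} = \frac{1}{\left(-419794 + 751588\right) \left(- 147 \left(73 + \left(4 + 4 \left(-10\right)\right)\right)\right)} = \frac{1}{331794 \left(- 147 \left(73 + \left(4 - 40\right)\right)\right)} = \frac{1}{331794 \left(- 147 \left(73 - 36\right)\right)} = \frac{1}{331794 \left(\left(-147\right) 37\right)} = \frac{1}{331794 \left(-5439\right)} = \frac{1}{331794} \left(- \frac{1}{5439}\right) = - \frac{1}{1804627566}$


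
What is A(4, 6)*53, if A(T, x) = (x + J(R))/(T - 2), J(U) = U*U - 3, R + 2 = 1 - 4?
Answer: 742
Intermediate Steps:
R = -5 (R = -2 + (1 - 4) = -2 - 3 = -5)
J(U) = -3 + U² (J(U) = U² - 3 = -3 + U²)
A(T, x) = (22 + x)/(-2 + T) (A(T, x) = (x + (-3 + (-5)²))/(T - 2) = (x + (-3 + 25))/(-2 + T) = (x + 22)/(-2 + T) = (22 + x)/(-2 + T))
A(4, 6)*53 = ((22 + 6)/(-2 + 4))*53 = (28/2)*53 = ((½)*28)*53 = 14*53 = 742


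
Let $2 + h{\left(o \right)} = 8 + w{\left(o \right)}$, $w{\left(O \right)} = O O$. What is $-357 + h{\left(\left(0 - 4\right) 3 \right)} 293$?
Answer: $43593$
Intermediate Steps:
$w{\left(O \right)} = O^{2}$
$h{\left(o \right)} = 6 + o^{2}$ ($h{\left(o \right)} = -2 + \left(8 + o^{2}\right) = 6 + o^{2}$)
$-357 + h{\left(\left(0 - 4\right) 3 \right)} 293 = -357 + \left(6 + \left(\left(0 - 4\right) 3\right)^{2}\right) 293 = -357 + \left(6 + \left(\left(-4\right) 3\right)^{2}\right) 293 = -357 + \left(6 + \left(-12\right)^{2}\right) 293 = -357 + \left(6 + 144\right) 293 = -357 + 150 \cdot 293 = -357 + 43950 = 43593$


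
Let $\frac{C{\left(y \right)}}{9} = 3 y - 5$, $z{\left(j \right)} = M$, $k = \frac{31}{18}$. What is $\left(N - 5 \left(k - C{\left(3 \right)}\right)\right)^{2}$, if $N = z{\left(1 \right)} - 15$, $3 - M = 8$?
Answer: $\frac{7425625}{324} \approx 22919.0$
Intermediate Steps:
$M = -5$ ($M = 3 - 8 = -5$)
$k = \frac{31}{18}$ ($k = 31 \cdot \frac{1}{18} = \frac{31}{18} \approx 1.7222$)
$z{\left(j \right)} = -5$
$C{\left(y \right)} = -45 + 27 y$ ($C{\left(y \right)} = 9 \left(3 y - 5\right) = 9 \left(-5 + 3 y\right) = -45 + 27 y$)
$N = -20$ ($N = -5 - 15 = -20$)
$\left(N - 5 \left(k - C{\left(3 \right)}\right)\right)^{2} = \left(-20 - 5 \left(\frac{31}{18} - \left(-45 + 27 \cdot 3\right)\right)\right)^{2} = \left(-20 - 5 \left(\frac{31}{18} - \left(-45 + 81\right)\right)\right)^{2} = \left(-20 - 5 \left(\frac{31}{18} - 36\right)\right)^{2} = \left(-20 - - \frac{3085}{18}\right)^{2} = \left(-20 + \frac{3085}{18}\right)^{2} = \left(\frac{2725}{18}\right)^{2} = \frac{7425625}{324}$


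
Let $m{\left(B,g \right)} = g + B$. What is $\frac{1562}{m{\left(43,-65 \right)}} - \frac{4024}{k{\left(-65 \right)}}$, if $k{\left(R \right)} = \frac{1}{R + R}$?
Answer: $523049$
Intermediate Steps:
$k{\left(R \right)} = \frac{1}{2 R}$
$m{\left(B,g \right)} = B + g$
$\frac{1562}{m{\left(43,-65 \right)}} - \frac{4024}{k{\left(-65 \right)}} = \frac{1562}{43 - 65} - \frac{4024}{\frac{1}{2} \frac{1}{-65}} = \frac{1562}{-22} - \frac{4024}{\frac{1}{2} \left(- \frac{1}{65}\right)} = 1562 \left(- \frac{1}{22}\right) - \frac{4024}{- \frac{1}{130}} = -71 - -523120 = -71 + 523120 = 523049$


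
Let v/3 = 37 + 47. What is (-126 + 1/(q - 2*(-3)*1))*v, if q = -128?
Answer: -1936998/61 ≈ -31754.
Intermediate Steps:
v = 252 (v = 3*(37 + 47) = 3*84 = 252)
(-126 + 1/(q - 2*(-3)*1))*v = (-126 + 1/(-128 - 2*(-3)*1))*252 = (-126 + 1/(-128 + 6*1))*252 = (-126 + 1/(-128 + 6))*252 = (-126 + 1/(-122))*252 = (-126 - 1/122)*252 = -15373/122*252 = -1936998/61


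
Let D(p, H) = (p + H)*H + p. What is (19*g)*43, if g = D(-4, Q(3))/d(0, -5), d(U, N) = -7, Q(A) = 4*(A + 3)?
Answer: -55556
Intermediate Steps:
Q(A) = 12 + 4*A (Q(A) = 4*(3 + A) = 12 + 4*A)
D(p, H) = p + H*(H + p) (D(p, H) = (H + p)*H + p = H*(H + p) + p = p + H*(H + p))
g = -68 (g = (-4 + (12 + 4*3)² + (12 + 4*3)*(-4))/(-7) = (-4 + (12 + 12)² + (12 + 12)*(-4))*(-⅐) = (-4 + 24² + 24*(-4))*(-⅐) = (-4 + 576 - 96)*(-⅐) = 476*(-⅐) = -68)
(19*g)*43 = (19*(-68))*43 = -1292*43 = -55556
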